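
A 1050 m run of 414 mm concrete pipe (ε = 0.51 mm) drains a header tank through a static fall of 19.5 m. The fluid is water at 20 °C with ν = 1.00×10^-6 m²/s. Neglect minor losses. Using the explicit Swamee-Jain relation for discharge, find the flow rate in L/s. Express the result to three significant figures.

Q ≈ 362 L/s

Swamee-Jain (Type II): Q = -0.965·√(gD⁵h_f/L)·ln[ε/(3.7D) + √(3.17ν²L/(gD³h_f))]
√(gD⁵h_f/L) = √(9.81·0.414⁵·19.5/1050) = 0.04707
ε/(3.7D) = 3.33×10^-4; √(3.17ν²L/(gD³h_f)) = 1.57×10^-5
Q = -0.965·0.04707·ln(3.486×10^-4) = 0.3616 m³/s
Check: V = 2.69 m/s, Re = 1.11×10^6, f = 0.02099, h_f = 19.6 m ≈ 19.5 m ✓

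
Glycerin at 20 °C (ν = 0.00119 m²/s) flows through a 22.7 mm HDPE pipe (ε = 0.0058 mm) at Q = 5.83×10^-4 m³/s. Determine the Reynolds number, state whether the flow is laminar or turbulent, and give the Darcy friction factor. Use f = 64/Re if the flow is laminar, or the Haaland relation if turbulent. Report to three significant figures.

V = 4Q/(πD²) = 1.441 m/s
Re = VD/ν = 1.441·0.0227/0.00119 = 27.5
Re < 2300 → laminar → f = 64/Re = 2.329

Re ≈ 27.5; laminar; f = 64/Re ≈ 2.33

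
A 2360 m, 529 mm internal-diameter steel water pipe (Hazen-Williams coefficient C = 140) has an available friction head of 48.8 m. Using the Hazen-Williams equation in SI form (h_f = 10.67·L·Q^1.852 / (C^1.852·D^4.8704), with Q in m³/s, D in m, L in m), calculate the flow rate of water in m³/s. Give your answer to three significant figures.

Rearranging: Q = [h_f·C^1.852·D^4.8704 / (10.67·L)]^(1/1.852)
Q = [48.8·140^1.852·0.529^4.8704 / (10.67·2360)]^0.540 = 0.8998 m³/s

Q ≈ 0.900 m³/s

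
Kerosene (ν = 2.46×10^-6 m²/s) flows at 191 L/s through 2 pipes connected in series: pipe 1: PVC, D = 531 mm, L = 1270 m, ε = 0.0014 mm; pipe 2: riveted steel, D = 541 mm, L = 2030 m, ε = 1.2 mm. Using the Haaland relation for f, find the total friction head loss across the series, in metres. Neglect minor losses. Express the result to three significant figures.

H ≈ 4.72 m

Pipe 1: V = 0.8625 m/s, Re = 1.86×10^5, ε/D = 2.64×10^-6, f = 0.01573, h_1 = f(L/D)V²/2g = 1.427 m
Pipe 2: V = 0.8309 m/s, Re = 1.83×10^5, ε/D = 0.00222, f = 0.02493, h_2 = f(L/D)V²/2g = 3.291 m
Series → Q common, losses add: H = Σh = 4.718 m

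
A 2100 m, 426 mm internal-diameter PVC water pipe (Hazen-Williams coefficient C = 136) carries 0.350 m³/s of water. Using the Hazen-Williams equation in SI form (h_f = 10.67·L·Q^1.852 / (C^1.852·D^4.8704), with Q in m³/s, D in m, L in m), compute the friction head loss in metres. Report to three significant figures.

h_f ≈ 22.9 m

h_f = 10.67·2100·0.350^1.852 / (136^1.852·0.426^4.8704) = 22.89 m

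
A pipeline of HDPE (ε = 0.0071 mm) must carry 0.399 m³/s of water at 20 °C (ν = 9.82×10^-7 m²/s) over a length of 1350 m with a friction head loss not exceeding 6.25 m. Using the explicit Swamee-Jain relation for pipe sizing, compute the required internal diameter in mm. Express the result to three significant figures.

Swamee-Jain (Type III): D = 0.66·[ε^1.25·(LQ²/(gh_f))^4.75 + ν·Q^9.4·(L/(gh_f))^5.2]^0.04
LQ²/(gh_f) = 3.505; L/(gh_f) = 22.02
Term 1 = ε^1.25·(…)^4.75 = 1.42×10^-4; Term 2 = ν·Q^9.4·(…)^5.2 = 0.00167
D = 0.66·(1.42×10^-4 + 0.00167)^0.04 = 0.5127 m = 513 mm
Check: V = 1.93 m/s, Re = 1.01×10^6, f = 0.01193, h_f = 5.98 m ≈ 6.25 m ✓

D ≈ 513 mm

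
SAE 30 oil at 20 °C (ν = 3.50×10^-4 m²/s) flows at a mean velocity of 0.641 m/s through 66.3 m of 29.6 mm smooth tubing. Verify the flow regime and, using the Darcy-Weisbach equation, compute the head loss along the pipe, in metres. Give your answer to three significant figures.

h_f ≈ 55.4 m

Re = VD/ν = 0.641·0.02960/3.50×10^-4 = 54.2 → laminar (Re < 2300)
f = 64/Re = 1.181
h_f = f(L/D)V²/(2g) = 1.181·(66.3/0.02960)·0.641²/(2·9.81) = 55.38 m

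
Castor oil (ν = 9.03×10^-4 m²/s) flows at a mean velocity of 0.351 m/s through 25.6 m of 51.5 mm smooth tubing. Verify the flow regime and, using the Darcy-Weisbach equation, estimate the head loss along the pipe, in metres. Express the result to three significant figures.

h_f ≈ 9.98 m

Re = VD/ν = 0.351·0.05150/9.03×10^-4 = 20.0 → laminar (Re < 2300)
f = 64/Re = 3.197
h_f = f(L/D)V²/(2g) = 3.197·(25.6/0.05150)·0.351²/(2·9.81) = 9.979 m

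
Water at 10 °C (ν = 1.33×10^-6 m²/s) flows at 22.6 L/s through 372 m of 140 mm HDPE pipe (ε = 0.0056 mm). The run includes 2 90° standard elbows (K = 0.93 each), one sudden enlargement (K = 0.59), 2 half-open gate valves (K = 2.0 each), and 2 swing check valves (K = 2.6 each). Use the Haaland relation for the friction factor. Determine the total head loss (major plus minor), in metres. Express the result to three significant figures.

H_L ≈ 6.10 m

V = 4Q/(πD²) = 1.468 m/s; V²/2g = 0.1099 m
Re = 1.55×10^5, ε/D = 4.00×10^-5 → f = 0.01653 (Haaland)
Major: h_f = f(L/D)·V²/2g = 0.01653·2657·0.1099 = 4.825 m
Minor: ΣK = 11.7; h_m = ΣK·V²/2g = 1.280 m
Total H_L = 4.825 + 1.280 = 6.105 m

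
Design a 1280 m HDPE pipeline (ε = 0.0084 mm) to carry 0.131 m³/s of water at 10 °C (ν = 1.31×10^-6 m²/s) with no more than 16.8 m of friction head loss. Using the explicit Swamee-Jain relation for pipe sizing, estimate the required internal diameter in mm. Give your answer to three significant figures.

Swamee-Jain (Type III): D = 0.66·[ε^1.25·(LQ²/(gh_f))^4.75 + ν·Q^9.4·(L/(gh_f))^5.2]^0.04
LQ²/(gh_f) = 0.1333; L/(gh_f) = 7.767
Term 1 = ε^1.25·(…)^4.75 = 3.15×10^-11; Term 2 = ν·Q^9.4·(…)^5.2 = 2.81×10^-10
D = 0.66·(3.15×10^-11 + 2.81×10^-10)^0.04 = 0.2750 m = 275 mm
Check: V = 2.21 m/s, Re = 4.63×10^5, f = 0.01372, h_f = 15.8 m ≈ 16.8 m ✓

D ≈ 275 mm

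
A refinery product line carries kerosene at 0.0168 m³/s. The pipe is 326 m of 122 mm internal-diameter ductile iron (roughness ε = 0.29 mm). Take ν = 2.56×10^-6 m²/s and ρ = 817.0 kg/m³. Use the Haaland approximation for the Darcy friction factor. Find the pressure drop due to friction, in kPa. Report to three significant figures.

V = 4Q/(πD²) = 4·0.0168/(π·0.122²) = 1.437 m/s
Re = VD/ν = 1.437·0.122/2.56×10^-6 = 6.85×10^4 → turbulent
ε/D = 0.29/122 = 0.00238
Haaland: f = 0.02651
h_f = f(L/D)V²/(2g) = 0.02651·(326/0.122)·1.437²/(2·9.81) = 7.456 m
Δp = ρg·h_f = 817.0·9.81·7.456 = 59.76 kPa

Δp ≈ 59.8 kPa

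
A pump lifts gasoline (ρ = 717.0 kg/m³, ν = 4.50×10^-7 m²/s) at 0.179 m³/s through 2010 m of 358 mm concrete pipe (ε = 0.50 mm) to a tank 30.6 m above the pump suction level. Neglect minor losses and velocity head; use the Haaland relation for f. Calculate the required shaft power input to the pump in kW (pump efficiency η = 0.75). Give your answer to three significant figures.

V = 4Q/(πD²) = 1.778 m/s; Re = 1.41×10^6; ε/D = 0.00140; f = 0.02153
h_f = f(L/D)V²/2g = 19.48 m
Total head H = z + h_f = 30.6 + 19.48 = 50.08 m
P_hyd = ρgQH = 717.0·9.81·0.179·50.08 = 63.05 kW
P_shaft = P_hyd/η = 63.05/0.75 = 84.07 kW

P_shaft ≈ 84.1 kW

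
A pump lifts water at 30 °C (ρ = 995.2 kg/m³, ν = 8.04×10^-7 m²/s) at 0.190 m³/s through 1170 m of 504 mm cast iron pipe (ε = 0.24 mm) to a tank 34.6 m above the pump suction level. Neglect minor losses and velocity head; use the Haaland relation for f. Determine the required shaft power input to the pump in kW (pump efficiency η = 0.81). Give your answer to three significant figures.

V = 4Q/(πD²) = 0.9524 m/s; Re = 5.97×10^5; ε/D = 4.76×10^-4; f = 0.01729
h_f = f(L/D)V²/2g = 1.856 m
Total head H = z + h_f = 34.6 + 1.856 = 36.46 m
P_hyd = ρgQH = 995.2·9.81·0.190·36.46 = 67.62 kW
P_shaft = P_hyd/η = 67.62/0.81 = 83.49 kW

P_shaft ≈ 83.5 kW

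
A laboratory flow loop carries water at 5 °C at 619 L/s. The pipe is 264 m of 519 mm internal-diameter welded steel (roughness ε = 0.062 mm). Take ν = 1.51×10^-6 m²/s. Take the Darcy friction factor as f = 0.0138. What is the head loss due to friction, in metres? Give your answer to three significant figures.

V = 4Q/(πD²) = 4·0.619/(π·0.519²) = 2.926 m/s
h_f = f(L/D)V²/(2g) = 0.01380·(264/0.519)·2.926²/(2·9.81) = 3.063 m

h_f ≈ 3.06 m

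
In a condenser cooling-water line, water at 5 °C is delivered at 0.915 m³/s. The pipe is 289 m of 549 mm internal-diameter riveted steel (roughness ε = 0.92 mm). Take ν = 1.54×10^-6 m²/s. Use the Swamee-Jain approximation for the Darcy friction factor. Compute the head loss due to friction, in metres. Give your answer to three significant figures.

h_f ≈ 9.05 m

V = 4Q/(πD²) = 4·0.915/(π·0.549²) = 3.865 m/s
Re = VD/ν = 3.865·0.549/1.54×10^-6 = 1.38×10^6 → turbulent
ε/D = 0.92/549 = 0.00168
Swamee-Jain: f = 0.02257
h_f = f(L/D)V²/(2g) = 0.02257·(289/0.549)·3.865²/(2·9.81) = 9.049 m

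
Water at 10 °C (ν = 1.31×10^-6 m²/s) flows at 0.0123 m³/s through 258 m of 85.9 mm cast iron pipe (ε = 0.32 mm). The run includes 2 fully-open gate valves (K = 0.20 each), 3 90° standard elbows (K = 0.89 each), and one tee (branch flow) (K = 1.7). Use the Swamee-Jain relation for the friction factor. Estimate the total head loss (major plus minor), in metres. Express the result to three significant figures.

V = 4Q/(πD²) = 2.122 m/s; V²/2g = 0.2296 m
Re = 1.39×10^5, ε/D = 0.00373 → f = 0.02887 (Swamee-Jain)
Major: h_f = f(L/D)·V²/2g = 0.02887·3003·0.2296 = 19.91 m
Minor: ΣK = 4.77; h_m = ΣK·V²/2g = 1.095 m
Total H_L = 19.91 + 1.095 = 21.01 m

H_L ≈ 21.0 m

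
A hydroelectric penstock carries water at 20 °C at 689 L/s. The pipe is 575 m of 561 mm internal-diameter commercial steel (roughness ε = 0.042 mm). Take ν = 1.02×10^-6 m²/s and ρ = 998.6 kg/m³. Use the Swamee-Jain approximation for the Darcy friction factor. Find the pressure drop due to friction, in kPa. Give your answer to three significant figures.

V = 4Q/(πD²) = 4·0.689/(π·0.561²) = 2.787 m/s
Re = VD/ν = 2.787·0.561/1.02×10^-6 = 1.53×10^6 → turbulent
ε/D = 0.042/561 = 7.49×10^-5
Swamee-Jain: f = 0.01265
h_f = f(L/D)V²/(2g) = 0.01265·(575/0.561)·2.787²/(2·9.81) = 5.133 m
Δp = ρg·h_f = 998.6·9.81·5.133 = 50.28 kPa

Δp ≈ 50.3 kPa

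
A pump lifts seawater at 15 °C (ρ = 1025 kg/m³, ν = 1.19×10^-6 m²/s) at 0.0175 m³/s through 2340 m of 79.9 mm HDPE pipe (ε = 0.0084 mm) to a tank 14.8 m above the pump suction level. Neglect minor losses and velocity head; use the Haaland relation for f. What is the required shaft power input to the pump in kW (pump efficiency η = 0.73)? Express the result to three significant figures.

P_shaft ≈ 73.0 kW

V = 4Q/(πD²) = 3.490 m/s; Re = 2.34×10^5; ε/D = 1.05×10^-4; f = 0.01583
h_f = f(L/D)V²/2g = 287.9 m
Total head H = z + h_f = 14.8 + 287.9 = 302.7 m
P_hyd = ρgQH = 1025·9.81·0.0175·302.7 = 53.26 kW
P_shaft = P_hyd/η = 53.26/0.73 = 72.96 kW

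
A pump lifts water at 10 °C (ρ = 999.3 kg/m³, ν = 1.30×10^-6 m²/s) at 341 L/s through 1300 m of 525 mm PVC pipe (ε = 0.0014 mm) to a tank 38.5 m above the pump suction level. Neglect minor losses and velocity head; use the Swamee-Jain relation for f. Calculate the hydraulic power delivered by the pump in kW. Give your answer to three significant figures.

V = 4Q/(πD²) = 1.575 m/s; Re = 6.36×10^5; ε/D = 2.67×10^-6; f = 0.01259
h_f = f(L/D)V²/2g = 3.944 m
Total head H = z + h_f = 38.5 + 3.944 = 42.44 m
P_hyd = ρgQH = 999.3·9.81·0.341·42.44 = 141.9 kW

P_hyd ≈ 142 kW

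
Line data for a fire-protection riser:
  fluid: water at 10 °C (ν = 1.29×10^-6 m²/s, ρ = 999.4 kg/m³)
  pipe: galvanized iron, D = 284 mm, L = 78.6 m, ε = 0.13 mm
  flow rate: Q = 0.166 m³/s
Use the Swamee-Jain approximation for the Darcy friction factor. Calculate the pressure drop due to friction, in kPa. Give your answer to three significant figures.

V = 4Q/(πD²) = 4·0.166/(π·0.284²) = 2.620 m/s
Re = VD/ν = 2.620·0.284/1.29×10^-6 = 5.77×10^5 → turbulent
ε/D = 0.13/284 = 4.58×10^-4
Swamee-Jain: f = 0.01738
h_f = f(L/D)V²/(2g) = 0.01738·(78.6/0.284)·2.620²/(2·9.81) = 1.684 m
Δp = ρg·h_f = 999.4·9.81·1.684 = 16.51 kPa

Δp ≈ 16.5 kPa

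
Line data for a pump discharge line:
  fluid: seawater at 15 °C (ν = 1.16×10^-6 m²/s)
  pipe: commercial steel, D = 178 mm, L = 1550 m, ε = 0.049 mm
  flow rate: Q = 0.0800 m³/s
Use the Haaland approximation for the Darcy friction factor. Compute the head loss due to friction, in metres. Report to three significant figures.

V = 4Q/(πD²) = 4·0.0800/(π·0.178²) = 3.215 m/s
Re = VD/ν = 3.215·0.178/1.16×10^-6 = 4.93×10^5 → turbulent
ε/D = 0.049/178 = 2.75×10^-4
Haaland: f = 0.01597
h_f = f(L/D)V²/(2g) = 0.01597·(1550/0.178)·3.215²/(2·9.81) = 73.25 m

h_f ≈ 73.2 m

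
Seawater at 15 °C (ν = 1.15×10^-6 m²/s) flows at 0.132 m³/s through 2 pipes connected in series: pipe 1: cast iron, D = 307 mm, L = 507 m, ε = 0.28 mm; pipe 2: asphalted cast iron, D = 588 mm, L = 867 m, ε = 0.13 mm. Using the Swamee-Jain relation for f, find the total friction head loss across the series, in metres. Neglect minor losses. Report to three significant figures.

H ≈ 5.65 m

Pipe 1: V = 1.783 m/s, Re = 4.76×10^5, ε/D = 9.12×10^-4, f = 0.01999, h_1 = f(L/D)V²/2g = 5.352 m
Pipe 2: V = 0.4861 m/s, Re = 2.49×10^5, ε/D = 2.21×10^-4, f = 0.01683, h_2 = f(L/D)V²/2g = 0.2988 m
Series → Q common, losses add: H = Σh = 5.651 m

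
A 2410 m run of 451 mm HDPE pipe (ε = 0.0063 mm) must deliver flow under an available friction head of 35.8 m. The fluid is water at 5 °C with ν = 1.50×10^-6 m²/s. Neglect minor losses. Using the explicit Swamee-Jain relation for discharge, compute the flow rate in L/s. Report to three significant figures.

Swamee-Jain (Type II): Q = -0.965·√(gD⁵h_f/L)·ln[ε/(3.7D) + √(3.17ν²L/(gD³h_f))]
√(gD⁵h_f/L) = √(9.81·0.451⁵·35.8/2410) = 0.05214
ε/(3.7D) = 3.78×10^-6; √(3.17ν²L/(gD³h_f)) = 2.31×10^-5
Q = -0.965·0.05214·ln(2.687×10^-5) = 0.5296 m³/s
Check: V = 3.32 m/s, Re = 9.97×10^5, f = 0.01195, h_f = 35.8 m ≈ 35.8 m ✓

Q ≈ 530 L/s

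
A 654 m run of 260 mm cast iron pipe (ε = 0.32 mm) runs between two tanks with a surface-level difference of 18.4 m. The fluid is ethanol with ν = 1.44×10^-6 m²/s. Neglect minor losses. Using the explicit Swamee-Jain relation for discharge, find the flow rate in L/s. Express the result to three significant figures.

Swamee-Jain (Type II): Q = -0.965·√(gD⁵h_f/L)·ln[ε/(3.7D) + √(3.17ν²L/(gD³h_f))]
√(gD⁵h_f/L) = √(9.81·0.260⁵·18.4/654) = 0.01811
ε/(3.7D) = 3.33×10^-4; √(3.17ν²L/(gD³h_f)) = 3.68×10^-5
Q = -0.965·0.01811·ln(3.695×10^-4) = 0.1381 m³/s
Check: V = 2.60 m/s, Re = 4.70×10^5, f = 0.02134, h_f = 18.5 m ≈ 18.4 m ✓

Q ≈ 138 L/s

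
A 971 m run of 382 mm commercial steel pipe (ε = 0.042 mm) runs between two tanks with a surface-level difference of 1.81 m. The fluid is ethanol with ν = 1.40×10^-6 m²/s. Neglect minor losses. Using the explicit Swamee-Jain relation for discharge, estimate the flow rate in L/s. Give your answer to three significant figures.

Swamee-Jain (Type II): Q = -0.965·√(gD⁵h_f/L)·ln[ε/(3.7D) + √(3.17ν²L/(gD³h_f))]
√(gD⁵h_f/L) = √(9.81·0.382⁵·1.81/971) = 0.01220
ε/(3.7D) = 2.97×10^-5; √(3.17ν²L/(gD³h_f)) = 7.81×10^-5
Q = -0.965·0.01220·ln(1.078×10^-4) = 0.1075 m³/s
Check: V = 0.938 m/s, Re = 2.56×10^5, f = 0.01588, h_f = 1.81 m ≈ 1.81 m ✓

Q ≈ 108 L/s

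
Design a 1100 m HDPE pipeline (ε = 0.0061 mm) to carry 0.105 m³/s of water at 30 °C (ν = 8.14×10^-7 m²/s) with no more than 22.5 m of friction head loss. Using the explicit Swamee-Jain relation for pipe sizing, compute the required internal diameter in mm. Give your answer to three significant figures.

Swamee-Jain (Type III): D = 0.66·[ε^1.25·(LQ²/(gh_f))^4.75 + ν·Q^9.4·(L/(gh_f))^5.2]^0.04
LQ²/(gh_f) = 0.05494; L/(gh_f) = 4.984
Term 1 = ε^1.25·(…)^4.75 = 3.14×10^-13; Term 2 = ν·Q^9.4·(…)^5.2 = 2.17×10^-12
D = 0.66·(3.14×10^-13 + 2.17×10^-12)^0.04 = 0.2267 m = 227 mm
Check: V = 2.60 m/s, Re = 7.25×10^5, f = 0.01278, h_f = 21.4 m ≈ 22.5 m ✓

D ≈ 227 mm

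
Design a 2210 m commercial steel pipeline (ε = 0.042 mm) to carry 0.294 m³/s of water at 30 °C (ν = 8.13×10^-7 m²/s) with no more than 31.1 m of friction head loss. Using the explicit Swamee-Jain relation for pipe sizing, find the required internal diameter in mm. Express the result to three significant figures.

D ≈ 372 mm

Swamee-Jain (Type III): D = 0.66·[ε^1.25·(LQ²/(gh_f))^4.75 + ν·Q^9.4·(L/(gh_f))^5.2]^0.04
LQ²/(gh_f) = 0.6261; L/(gh_f) = 7.244
Term 1 = ε^1.25·(…)^4.75 = 3.66×10^-7; Term 2 = ν·Q^9.4·(…)^5.2 = 2.42×10^-7
D = 0.66·(3.66×10^-7 + 2.42×10^-7)^0.04 = 0.3723 m = 372 mm
Check: V = 2.70 m/s, Re = 1.24×10^6, f = 0.01348, h_f = 29.7 m ≈ 31.1 m ✓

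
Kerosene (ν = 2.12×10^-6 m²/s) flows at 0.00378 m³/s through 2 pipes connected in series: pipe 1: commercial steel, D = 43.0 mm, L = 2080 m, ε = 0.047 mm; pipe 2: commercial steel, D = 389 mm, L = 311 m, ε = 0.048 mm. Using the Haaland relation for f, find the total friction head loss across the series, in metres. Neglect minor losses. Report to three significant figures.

H ≈ 398 m

Pipe 1: V = 2.603 m/s, Re = 5.28×10^4, ε/D = 0.00109, f = 0.02382, h_1 = f(L/D)V²/2g = 397.9 m
Pipe 2: V = 0.03181 m/s, Re = 5840, ε/D = 1.23×10^-4, f = 0.03612, h_2 = f(L/D)V²/2g = 0.001489 m
Series → Q common, losses add: H = Σh = 397.9 m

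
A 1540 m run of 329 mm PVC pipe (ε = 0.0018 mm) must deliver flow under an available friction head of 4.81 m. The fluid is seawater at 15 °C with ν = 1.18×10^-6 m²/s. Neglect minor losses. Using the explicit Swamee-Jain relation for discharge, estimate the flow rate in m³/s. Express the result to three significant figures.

Swamee-Jain (Type II): Q = -0.965·√(gD⁵h_f/L)·ln[ε/(3.7D) + √(3.17ν²L/(gD³h_f))]
√(gD⁵h_f/L) = √(9.81·0.329⁵·4.81/1540) = 0.01087
ε/(3.7D) = 1.48×10^-6; √(3.17ν²L/(gD³h_f)) = 6.36×10^-5
Q = -0.965·0.01087·ln(6.508×10^-5) = 0.1011 m³/s
Check: V = 1.19 m/s, Re = 3.32×10^5, f = 0.01418, h_f = 4.78 m ≈ 4.81 m ✓

Q ≈ 0.101 m³/s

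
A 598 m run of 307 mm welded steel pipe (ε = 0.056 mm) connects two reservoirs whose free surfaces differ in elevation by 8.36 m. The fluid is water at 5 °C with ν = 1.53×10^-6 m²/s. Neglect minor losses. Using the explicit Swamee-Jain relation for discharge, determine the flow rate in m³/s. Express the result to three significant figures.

Q ≈ 0.173 m³/s

Swamee-Jain (Type II): Q = -0.965·√(gD⁵h_f/L)·ln[ε/(3.7D) + √(3.17ν²L/(gD³h_f))]
√(gD⁵h_f/L) = √(9.81·0.307⁵·8.36/598) = 0.01934
ε/(3.7D) = 4.93×10^-5; √(3.17ν²L/(gD³h_f)) = 4.32×10^-5
Q = -0.965·0.01934·ln(9.254×10^-5) = 0.1733 m³/s
Check: V = 2.34 m/s, Re = 4.70×10^5, f = 0.01543, h_f = 8.40 m ≈ 8.36 m ✓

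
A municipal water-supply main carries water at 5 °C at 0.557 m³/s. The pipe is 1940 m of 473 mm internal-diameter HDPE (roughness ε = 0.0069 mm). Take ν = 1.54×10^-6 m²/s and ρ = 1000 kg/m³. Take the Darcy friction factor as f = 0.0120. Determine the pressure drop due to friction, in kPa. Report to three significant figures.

V = 4Q/(πD²) = 4·0.557/(π·0.473²) = 3.170 m/s
h_f = f(L/D)V²/(2g) = 0.01200·(1940/0.473)·3.170²/(2·9.81) = 25.21 m
Δp = ρg·h_f = 1000·9.81·25.21 = 247.3 kPa

Δp ≈ 247 kPa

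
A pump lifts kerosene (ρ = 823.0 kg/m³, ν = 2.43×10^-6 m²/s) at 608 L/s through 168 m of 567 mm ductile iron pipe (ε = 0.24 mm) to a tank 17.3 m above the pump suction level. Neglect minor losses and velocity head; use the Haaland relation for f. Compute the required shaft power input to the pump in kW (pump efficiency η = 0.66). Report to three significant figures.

P_shaft ≈ 140 kW

V = 4Q/(πD²) = 2.408 m/s; Re = 5.62×10^5; ε/D = 4.23×10^-4; f = 0.01697
h_f = f(L/D)V²/2g = 1.486 m
Total head H = z + h_f = 17.3 + 1.486 = 18.79 m
P_hyd = ρgQH = 823.0·9.81·0.608·18.79 = 92.22 kW
P_shaft = P_hyd/η = 92.22/0.66 = 139.7 kW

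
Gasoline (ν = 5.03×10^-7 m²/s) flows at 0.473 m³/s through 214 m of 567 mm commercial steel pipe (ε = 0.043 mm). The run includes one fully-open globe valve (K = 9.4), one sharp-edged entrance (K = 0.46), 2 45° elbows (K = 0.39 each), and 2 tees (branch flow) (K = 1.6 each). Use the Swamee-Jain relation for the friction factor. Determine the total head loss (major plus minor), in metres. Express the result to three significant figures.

H_L ≈ 3.31 m

V = 4Q/(πD²) = 1.873 m/s; V²/2g = 0.1789 m
Re = 2.11×10^6, ε/D = 7.58×10^-5 → f = 0.01239 (Swamee-Jain)
Major: h_f = f(L/D)·V²/2g = 0.01239·377.4·0.1789 = 0.8361 m
Minor: ΣK = 13.8; h_m = ΣK·V²/2g = 2.475 m
Total H_L = 0.8361 + 2.475 = 3.312 m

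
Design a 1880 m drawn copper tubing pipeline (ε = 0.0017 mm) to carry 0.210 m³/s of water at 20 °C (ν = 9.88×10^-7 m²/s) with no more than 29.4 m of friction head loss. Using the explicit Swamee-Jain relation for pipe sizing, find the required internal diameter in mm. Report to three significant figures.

D ≈ 312 mm

Swamee-Jain (Type III): D = 0.66·[ε^1.25·(LQ²/(gh_f))^4.75 + ν·Q^9.4·(L/(gh_f))^5.2]^0.04
LQ²/(gh_f) = 0.2875; L/(gh_f) = 6.518
Term 1 = ε^1.25·(…)^4.75 = 1.65×10^-10; Term 2 = ν·Q^9.4·(…)^5.2 = 7.20×10^-9
D = 0.66·(1.65×10^-10 + 7.20×10^-9)^0.04 = 0.3120 m = 312 mm
Check: V = 2.75 m/s, Re = 8.67×10^5, f = 0.01202, h_f = 27.8 m ≈ 29.4 m ✓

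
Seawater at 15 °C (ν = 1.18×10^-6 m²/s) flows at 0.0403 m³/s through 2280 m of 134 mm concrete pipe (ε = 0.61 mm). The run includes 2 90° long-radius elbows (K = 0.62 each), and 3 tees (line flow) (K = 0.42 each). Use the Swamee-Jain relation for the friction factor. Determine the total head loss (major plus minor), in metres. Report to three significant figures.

H_L ≈ 213 m

V = 4Q/(πD²) = 2.858 m/s; V²/2g = 0.4162 m
Re = 3.25×10^5, ε/D = 0.00455 → f = 0.02997 (Swamee-Jain)
Major: h_f = f(L/D)·V²/2g = 0.02997·17015·0.4162 = 212.2 m
Minor: ΣK = 2.50; h_m = ΣK·V²/2g = 1.041 m
Total H_L = 212.2 + 1.041 = 213.3 m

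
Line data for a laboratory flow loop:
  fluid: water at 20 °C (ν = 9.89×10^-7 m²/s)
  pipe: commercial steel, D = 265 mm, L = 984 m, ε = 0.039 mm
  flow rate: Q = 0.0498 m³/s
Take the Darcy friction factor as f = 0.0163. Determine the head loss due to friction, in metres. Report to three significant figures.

h_f ≈ 2.51 m

V = 4Q/(πD²) = 4·0.0498/(π·0.265²) = 0.9029 m/s
h_f = f(L/D)V²/(2g) = 0.01630·(984/0.265)·0.9029²/(2·9.81) = 2.515 m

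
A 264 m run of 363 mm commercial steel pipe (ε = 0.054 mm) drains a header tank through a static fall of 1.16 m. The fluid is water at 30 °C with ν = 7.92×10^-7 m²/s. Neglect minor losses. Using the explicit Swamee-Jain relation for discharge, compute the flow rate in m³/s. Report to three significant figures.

Q ≈ 0.152 m³/s

Swamee-Jain (Type II): Q = -0.965·√(gD⁵h_f/L)·ln[ε/(3.7D) + √(3.17ν²L/(gD³h_f))]
√(gD⁵h_f/L) = √(9.81·0.363⁵·1.16/264) = 0.01648
ε/(3.7D) = 4.02×10^-5; √(3.17ν²L/(gD³h_f)) = 3.11×10^-5
Q = -0.965·0.01648·ln(7.126×10^-5) = 0.1519 m³/s
Check: V = 1.47 m/s, Re = 6.73×10^5, f = 0.01460, h_f = 1.17 m ≈ 1.16 m ✓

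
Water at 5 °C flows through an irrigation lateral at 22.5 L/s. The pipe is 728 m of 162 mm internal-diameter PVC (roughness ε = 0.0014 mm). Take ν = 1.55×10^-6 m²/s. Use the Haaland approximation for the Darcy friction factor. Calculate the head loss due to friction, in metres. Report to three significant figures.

V = 4Q/(πD²) = 4·0.0225/(π·0.162²) = 1.092 m/s
Re = VD/ν = 1.092·0.162/1.55×10^-6 = 1.14×10^5 → turbulent
ε/D = 0.0014/162 = 8.64×10^-6
Haaland: f = 0.01738
h_f = f(L/D)V²/(2g) = 0.01738·(728/0.162)·1.092²/(2·9.81) = 4.743 m

h_f ≈ 4.74 m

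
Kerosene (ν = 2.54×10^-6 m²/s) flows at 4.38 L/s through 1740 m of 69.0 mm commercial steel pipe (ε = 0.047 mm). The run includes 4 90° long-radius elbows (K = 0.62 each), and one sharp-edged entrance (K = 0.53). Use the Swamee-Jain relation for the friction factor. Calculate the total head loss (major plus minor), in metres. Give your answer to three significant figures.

H_L ≈ 44.4 m

V = 4Q/(πD²) = 1.171 m/s; V²/2g = 0.06993 m
Re = 3.18×10^4, ε/D = 6.81×10^-4 → f = 0.02505 (Swamee-Jain)
Major: h_f = f(L/D)·V²/2g = 0.02505·25217·0.06993 = 44.17 m
Minor: ΣK = 3.01; h_m = ΣK·V²/2g = 0.2105 m
Total H_L = 44.17 + 0.2105 = 44.38 m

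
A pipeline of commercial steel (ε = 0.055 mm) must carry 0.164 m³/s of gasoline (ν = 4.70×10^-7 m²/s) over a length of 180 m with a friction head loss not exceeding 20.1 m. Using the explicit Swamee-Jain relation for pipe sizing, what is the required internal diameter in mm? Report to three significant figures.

D ≈ 201 mm

Swamee-Jain (Type III): D = 0.66·[ε^1.25·(LQ²/(gh_f))^4.75 + ν·Q^9.4·(L/(gh_f))^5.2]^0.04
LQ²/(gh_f) = 0.02455; L/(gh_f) = 0.9129
Term 1 = ε^1.25·(…)^4.75 = 1.07×10^-13; Term 2 = ν·Q^9.4·(…)^5.2 = 1.22×10^-14
D = 0.66·(1.07×10^-13 + 1.22×10^-14)^0.04 = 0.2007 m = 201 mm
Check: V = 5.18 m/s, Re = 2.21×10^6, f = 0.01510, h_f = 18.5 m ≈ 20.1 m ✓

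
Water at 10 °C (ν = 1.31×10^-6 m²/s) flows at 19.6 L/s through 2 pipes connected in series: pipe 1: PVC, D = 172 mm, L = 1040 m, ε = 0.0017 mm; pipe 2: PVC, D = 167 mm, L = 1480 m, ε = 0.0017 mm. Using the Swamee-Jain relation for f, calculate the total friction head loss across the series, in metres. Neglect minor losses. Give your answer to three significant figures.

H ≈ 10.2 m

Pipe 1: V = 0.8435 m/s, Re = 1.11×10^5, ε/D = 9.88×10^-6, f = 0.01755, h_1 = f(L/D)V²/2g = 3.849 m
Pipe 2: V = 0.8948 m/s, Re = 1.14×10^5, ε/D = 1.02×10^-5, f = 0.01745, h_2 = f(L/D)V²/2g = 6.311 m
Series → Q common, losses add: H = Σh = 10.16 m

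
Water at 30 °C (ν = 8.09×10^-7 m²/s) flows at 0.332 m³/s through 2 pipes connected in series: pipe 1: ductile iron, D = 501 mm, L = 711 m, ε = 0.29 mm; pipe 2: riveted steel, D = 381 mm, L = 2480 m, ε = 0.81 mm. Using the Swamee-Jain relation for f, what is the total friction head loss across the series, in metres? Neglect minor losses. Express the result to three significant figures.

Pipe 1: V = 1.684 m/s, Re = 1.04×10^6, ε/D = 5.79×10^-4, f = 0.01779, h_1 = f(L/D)V²/2g = 3.650 m
Pipe 2: V = 2.912 m/s, Re = 1.37×10^6, ε/D = 0.00213, f = 0.02399, h_2 = f(L/D)V²/2g = 67.51 m
Series → Q common, losses add: H = Σh = 71.16 m

H ≈ 71.2 m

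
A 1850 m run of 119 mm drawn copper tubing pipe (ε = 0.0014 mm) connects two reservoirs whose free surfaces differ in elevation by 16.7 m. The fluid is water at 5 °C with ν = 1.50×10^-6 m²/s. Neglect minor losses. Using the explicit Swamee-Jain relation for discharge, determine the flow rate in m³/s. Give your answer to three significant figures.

Q ≈ 0.0118 m³/s

Swamee-Jain (Type II): Q = -0.965·√(gD⁵h_f/L)·ln[ε/(3.7D) + √(3.17ν²L/(gD³h_f))]
√(gD⁵h_f/L) = √(9.81·0.119⁵·16.7/1850) = 0.001454
ε/(3.7D) = 3.18×10^-6; √(3.17ν²L/(gD³h_f)) = 2.19×10^-4
Q = -0.965·0.001454·ln(2.218×10^-4) = 0.01180 m³/s
Check: V = 1.06 m/s, Re = 8.42×10^4, f = 0.01859, h_f = 16.6 m ≈ 16.7 m ✓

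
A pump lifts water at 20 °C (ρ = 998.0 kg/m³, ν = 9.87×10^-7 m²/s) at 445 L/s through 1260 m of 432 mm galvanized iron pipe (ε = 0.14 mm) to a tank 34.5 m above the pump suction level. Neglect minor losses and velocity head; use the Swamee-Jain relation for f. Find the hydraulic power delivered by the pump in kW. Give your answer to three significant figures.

P_hyd ≈ 245 kW

V = 4Q/(πD²) = 3.036 m/s; Re = 1.33×10^6; ε/D = 3.24×10^-4; f = 0.01580
h_f = f(L/D)V²/2g = 21.65 m
Total head H = z + h_f = 34.5 + 21.65 = 56.15 m
P_hyd = ρgQH = 998.0·9.81·0.445·56.15 = 244.6 kW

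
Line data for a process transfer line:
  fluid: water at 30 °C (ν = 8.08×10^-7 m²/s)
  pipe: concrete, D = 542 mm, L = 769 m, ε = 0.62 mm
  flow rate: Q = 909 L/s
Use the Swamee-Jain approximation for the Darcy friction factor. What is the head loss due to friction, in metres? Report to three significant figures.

V = 4Q/(πD²) = 4·0.909/(π·0.542²) = 3.940 m/s
Re = VD/ν = 3.940·0.542/8.08×10^-7 = 2.64×10^6 → turbulent
ε/D = 0.62/542 = 0.00114
Swamee-Jain: f = 0.02045
h_f = f(L/D)V²/(2g) = 0.02045·(769/0.542)·3.940²/(2·9.81) = 22.95 m

h_f ≈ 23.0 m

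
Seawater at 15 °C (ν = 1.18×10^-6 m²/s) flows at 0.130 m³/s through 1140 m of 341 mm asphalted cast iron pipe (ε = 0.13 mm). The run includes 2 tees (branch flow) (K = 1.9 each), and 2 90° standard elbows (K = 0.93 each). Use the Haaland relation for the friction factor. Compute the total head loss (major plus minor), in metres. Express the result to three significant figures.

H_L ≈ 6.44 m

V = 4Q/(πD²) = 1.423 m/s; V²/2g = 0.1033 m
Re = 4.11×10^5, ε/D = 3.81×10^-4 → f = 0.01697 (Haaland)
Major: h_f = f(L/D)·V²/2g = 0.01697·3343·0.1033 = 5.858 m
Minor: ΣK = 5.66; h_m = ΣK·V²/2g = 0.5845 m
Total H_L = 5.858 + 0.5845 = 6.442 m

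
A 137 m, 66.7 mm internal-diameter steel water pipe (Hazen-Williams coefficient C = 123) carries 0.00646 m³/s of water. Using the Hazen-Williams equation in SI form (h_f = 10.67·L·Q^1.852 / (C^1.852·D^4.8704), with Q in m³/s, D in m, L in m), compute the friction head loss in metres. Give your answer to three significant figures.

h_f = 10.67·137·0.00646^1.852 / (123^1.852·0.0667^4.8704) = 9.245 m

h_f ≈ 9.25 m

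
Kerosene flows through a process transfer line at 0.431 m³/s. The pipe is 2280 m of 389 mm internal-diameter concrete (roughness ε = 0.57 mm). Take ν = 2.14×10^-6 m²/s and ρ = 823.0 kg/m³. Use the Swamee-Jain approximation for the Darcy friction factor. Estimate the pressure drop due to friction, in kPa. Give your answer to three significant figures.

Δp ≈ 699 kPa

V = 4Q/(πD²) = 4·0.431/(π·0.389²) = 3.627 m/s
Re = VD/ν = 3.627·0.389/2.14×10^-6 = 6.59×10^5 → turbulent
ε/D = 0.57/389 = 0.00147
Swamee-Jain: f = 0.02205
h_f = f(L/D)V²/(2g) = 0.02205·(2280/0.389)·3.627²/(2·9.81) = 86.63 m
Δp = ρg·h_f = 823.0·9.81·86.63 = 699.4 kPa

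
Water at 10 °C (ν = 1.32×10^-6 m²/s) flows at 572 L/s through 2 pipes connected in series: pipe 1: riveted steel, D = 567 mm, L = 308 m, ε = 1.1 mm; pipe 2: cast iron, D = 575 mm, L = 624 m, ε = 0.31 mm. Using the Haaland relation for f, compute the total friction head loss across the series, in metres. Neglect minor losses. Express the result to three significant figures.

Pipe 1: V = 2.265 m/s, Re = 9.73×10^5, ε/D = 0.00194, f = 0.02345, h_1 = f(L/D)V²/2g = 3.332 m
Pipe 2: V = 2.203 m/s, Re = 9.60×10^5, ε/D = 5.39×10^-4, f = 0.01745, h_2 = f(L/D)V²/2g = 4.684 m
Series → Q common, losses add: H = Σh = 8.016 m

H ≈ 8.02 m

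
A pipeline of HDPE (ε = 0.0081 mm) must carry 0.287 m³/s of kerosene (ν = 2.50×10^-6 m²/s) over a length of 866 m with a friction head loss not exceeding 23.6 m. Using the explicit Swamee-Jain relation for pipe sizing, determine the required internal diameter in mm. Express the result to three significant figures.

Swamee-Jain (Type III): D = 0.66·[ε^1.25·(LQ²/(gh_f))^4.75 + ν·Q^9.4·(L/(gh_f))^5.2]^0.04
LQ²/(gh_f) = 0.3081; L/(gh_f) = 3.741
Term 1 = ε^1.25·(…)^4.75 = 1.61×10^-9; Term 2 = ν·Q^9.4·(…)^5.2 = 1.91×10^-8
D = 0.66·(1.61×10^-9 + 1.91×10^-8)^0.04 = 0.3252 m = 325 mm
Check: V = 3.45 m/s, Re = 4.49×10^5, f = 0.01371, h_f = 22.2 m ≈ 23.6 m ✓

D ≈ 325 mm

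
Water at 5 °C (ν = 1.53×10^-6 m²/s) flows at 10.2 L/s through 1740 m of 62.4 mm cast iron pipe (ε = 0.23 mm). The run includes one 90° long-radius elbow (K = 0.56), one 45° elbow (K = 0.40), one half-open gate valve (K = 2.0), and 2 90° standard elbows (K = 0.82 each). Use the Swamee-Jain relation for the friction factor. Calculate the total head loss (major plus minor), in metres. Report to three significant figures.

H_L ≈ 458 m

V = 4Q/(πD²) = 3.335 m/s; V²/2g = 0.5670 m
Re = 1.36×10^5, ε/D = 0.00369 → f = 0.02882 (Swamee-Jain)
Major: h_f = f(L/D)·V²/2g = 0.02882·27885·0.5670 = 455.6 m
Minor: ΣK = 4.60; h_m = ΣK·V²/2g = 2.608 m
Total H_L = 455.6 + 2.608 = 458.2 m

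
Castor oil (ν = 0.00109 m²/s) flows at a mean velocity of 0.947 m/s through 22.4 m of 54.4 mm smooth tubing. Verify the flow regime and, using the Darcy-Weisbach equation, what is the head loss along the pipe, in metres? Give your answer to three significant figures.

Re = VD/ν = 0.947·0.05440/0.00109 = 47.3 → laminar (Re < 2300)
f = 64/Re = 1.354
h_f = f(L/D)V²/(2g) = 1.354·(22.4/0.05440)·0.947²/(2·9.81) = 25.49 m

h_f ≈ 25.5 m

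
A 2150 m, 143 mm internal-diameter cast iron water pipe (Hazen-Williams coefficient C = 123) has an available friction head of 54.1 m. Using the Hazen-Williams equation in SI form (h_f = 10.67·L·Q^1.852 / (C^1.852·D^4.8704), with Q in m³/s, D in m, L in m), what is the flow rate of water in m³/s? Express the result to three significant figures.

Q ≈ 0.0282 m³/s

Rearranging: Q = [h_f·C^1.852·D^4.8704 / (10.67·L)]^(1/1.852)
Q = [54.1·123^1.852·0.143^4.8704 / (10.67·2150)]^0.540 = 0.02818 m³/s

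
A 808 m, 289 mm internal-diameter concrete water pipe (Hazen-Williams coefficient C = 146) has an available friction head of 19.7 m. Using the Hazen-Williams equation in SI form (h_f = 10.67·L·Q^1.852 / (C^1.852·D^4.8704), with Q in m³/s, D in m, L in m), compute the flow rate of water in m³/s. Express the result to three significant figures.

Rearranging: Q = [h_f·C^1.852·D^4.8704 / (10.67·L)]^(1/1.852)
Q = [19.7·146^1.852·0.289^4.8704 / (10.67·808)]^0.540 = 0.2092 m³/s

Q ≈ 0.209 m³/s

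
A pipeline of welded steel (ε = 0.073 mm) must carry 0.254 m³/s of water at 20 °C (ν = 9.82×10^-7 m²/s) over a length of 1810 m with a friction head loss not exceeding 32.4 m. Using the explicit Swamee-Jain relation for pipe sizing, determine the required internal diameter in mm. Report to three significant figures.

Swamee-Jain (Type III): D = 0.66·[ε^1.25·(LQ²/(gh_f))^4.75 + ν·Q^9.4·(L/(gh_f))^5.2]^0.04
LQ²/(gh_f) = 0.3674; L/(gh_f) = 5.695
Term 1 = ε^1.25·(…)^4.75 = 5.80×10^-8; Term 2 = ν·Q^9.4·(…)^5.2 = 2.12×10^-8
D = 0.66·(5.80×10^-8 + 2.12×10^-8)^0.04 = 0.3432 m = 343 mm
Check: V = 2.75 m/s, Re = 9.60×10^5, f = 0.01494, h_f = 30.3 m ≈ 32.4 m ✓

D ≈ 343 mm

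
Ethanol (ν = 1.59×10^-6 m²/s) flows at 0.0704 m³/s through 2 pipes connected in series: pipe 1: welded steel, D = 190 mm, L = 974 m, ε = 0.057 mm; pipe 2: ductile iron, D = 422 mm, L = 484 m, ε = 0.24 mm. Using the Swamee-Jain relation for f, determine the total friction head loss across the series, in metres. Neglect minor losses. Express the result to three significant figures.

Pipe 1: V = 2.483 m/s, Re = 2.97×10^5, ε/D = 3.00×10^-4, f = 0.01708, h_1 = f(L/D)V²/2g = 27.51 m
Pipe 2: V = 0.5033 m/s, Re = 1.34×10^5, ε/D = 5.69×10^-4, f = 0.02004, h_2 = f(L/D)V²/2g = 0.2967 m
Series → Q common, losses add: H = Σh = 27.81 m

H ≈ 27.8 m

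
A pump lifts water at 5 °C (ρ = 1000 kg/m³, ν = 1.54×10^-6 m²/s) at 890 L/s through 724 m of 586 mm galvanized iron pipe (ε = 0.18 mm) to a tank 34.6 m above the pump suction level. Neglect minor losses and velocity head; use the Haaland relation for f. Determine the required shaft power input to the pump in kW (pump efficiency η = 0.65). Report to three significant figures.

V = 4Q/(πD²) = 3.300 m/s; Re = 1.26×10^6; ε/D = 3.07×10^-4; f = 0.01555
h_f = f(L/D)V²/2g = 10.66 m
Total head H = z + h_f = 34.6 + 10.66 = 45.26 m
P_hyd = ρgQH = 1000·9.81·0.890·45.26 = 395.2 kW
P_shaft = P_hyd/η = 395.2/0.65 = 608.0 kW

P_shaft ≈ 608 kW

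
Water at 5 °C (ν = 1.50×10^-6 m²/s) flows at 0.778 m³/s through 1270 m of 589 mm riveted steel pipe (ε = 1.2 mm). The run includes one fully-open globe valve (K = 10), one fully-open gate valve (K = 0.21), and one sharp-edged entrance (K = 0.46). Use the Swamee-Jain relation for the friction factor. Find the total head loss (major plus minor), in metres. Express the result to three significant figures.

V = 4Q/(πD²) = 2.855 m/s; V²/2g = 0.4155 m
Re = 1.12×10^6, ε/D = 0.00204 → f = 0.02377 (Swamee-Jain)
Major: h_f = f(L/D)·V²/2g = 0.02377·2156·0.4155 = 21.30 m
Minor: ΣK = 10.7; h_m = ΣK·V²/2g = 4.434 m
Total H_L = 21.30 + 4.434 = 25.73 m

H_L ≈ 25.7 m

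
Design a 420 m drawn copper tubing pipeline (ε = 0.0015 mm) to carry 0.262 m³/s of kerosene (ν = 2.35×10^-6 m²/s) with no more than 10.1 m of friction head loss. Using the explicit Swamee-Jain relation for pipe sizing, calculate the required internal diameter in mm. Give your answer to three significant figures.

D ≈ 321 mm

Swamee-Jain (Type III): D = 0.66·[ε^1.25·(LQ²/(gh_f))^4.75 + ν·Q^9.4·(L/(gh_f))^5.2]^0.04
LQ²/(gh_f) = 0.2910; L/(gh_f) = 4.239
Term 1 = ε^1.25·(…)^4.75 = 1.49×10^-10; Term 2 = ν·Q^9.4·(…)^5.2 = 1.46×10^-8
D = 0.66·(1.49×10^-10 + 1.46×10^-8)^0.04 = 0.3209 m = 321 mm
Check: V = 3.24 m/s, Re = 4.42×10^5, f = 0.01345, h_f = 9.42 m ≈ 10.1 m ✓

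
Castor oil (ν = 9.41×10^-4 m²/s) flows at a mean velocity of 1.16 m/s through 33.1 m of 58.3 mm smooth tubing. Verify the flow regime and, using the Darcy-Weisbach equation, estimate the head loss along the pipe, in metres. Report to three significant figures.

h_f ≈ 34.7 m

Re = VD/ν = 1.16·0.05830/9.41×10^-4 = 71.9 → laminar (Re < 2300)
f = 64/Re = 0.8905
h_f = f(L/D)V²/(2g) = 0.8905·(33.1/0.05830)·1.16²/(2·9.81) = 34.68 m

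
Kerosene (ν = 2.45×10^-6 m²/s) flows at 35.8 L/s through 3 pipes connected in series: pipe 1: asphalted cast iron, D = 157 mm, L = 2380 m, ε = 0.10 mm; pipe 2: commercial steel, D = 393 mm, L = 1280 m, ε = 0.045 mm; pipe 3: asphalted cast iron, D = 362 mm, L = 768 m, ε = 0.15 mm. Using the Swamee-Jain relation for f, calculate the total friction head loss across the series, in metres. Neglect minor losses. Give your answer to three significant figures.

Pipe 1: V = 1.849 m/s, Re = 1.19×10^5, ε/D = 6.37×10^-4, f = 0.02059, h_1 = f(L/D)V²/2g = 54.41 m
Pipe 2: V = 0.2951 m/s, Re = 4.73×10^4, ε/D = 1.15×10^-4, f = 0.02147, h_2 = f(L/D)V²/2g = 0.3104 m
Pipe 3: V = 0.3478 m/s, Re = 5.14×10^4, ε/D = 4.14×10^-4, f = 0.02222, h_3 = f(L/D)V²/2g = 0.2907 m
Series → Q common, losses add: H = Σh = 55.01 m

H ≈ 55.0 m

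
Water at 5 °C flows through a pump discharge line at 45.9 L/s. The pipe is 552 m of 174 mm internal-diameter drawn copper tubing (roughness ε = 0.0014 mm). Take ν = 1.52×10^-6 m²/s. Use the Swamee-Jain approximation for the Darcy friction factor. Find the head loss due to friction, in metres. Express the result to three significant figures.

V = 4Q/(πD²) = 4·0.0459/(π·0.174²) = 1.930 m/s
Re = VD/ν = 1.930·0.174/1.52×10^-6 = 2.21×10^5 → turbulent
ε/D = 0.0014/174 = 8.05×10^-6
Swamee-Jain: f = 0.01531
h_f = f(L/D)V²/(2g) = 0.01531·(552/0.174)·1.930²/(2·9.81) = 9.226 m

h_f ≈ 9.23 m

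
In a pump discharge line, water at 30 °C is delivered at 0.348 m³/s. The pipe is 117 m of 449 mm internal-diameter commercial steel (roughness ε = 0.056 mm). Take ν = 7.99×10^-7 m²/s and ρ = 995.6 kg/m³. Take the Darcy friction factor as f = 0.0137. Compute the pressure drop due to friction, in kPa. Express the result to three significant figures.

Δp ≈ 8.58 kPa

V = 4Q/(πD²) = 4·0.348/(π·0.449²) = 2.198 m/s
h_f = f(L/D)V²/(2g) = 0.01370·(117/0.449)·2.198²/(2·9.81) = 0.8789 m
Δp = ρg·h_f = 995.6·9.81·0.8789 = 8.584 kPa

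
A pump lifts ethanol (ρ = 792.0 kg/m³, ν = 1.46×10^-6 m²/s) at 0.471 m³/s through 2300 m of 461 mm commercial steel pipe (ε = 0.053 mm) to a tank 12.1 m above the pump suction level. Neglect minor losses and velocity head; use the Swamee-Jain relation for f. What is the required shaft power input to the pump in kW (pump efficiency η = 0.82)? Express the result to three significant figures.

P_shaft ≈ 179 kW

V = 4Q/(πD²) = 2.822 m/s; Re = 8.91×10^5; ε/D = 1.15×10^-4; f = 0.01385
h_f = f(L/D)V²/2g = 28.04 m
Total head H = z + h_f = 12.1 + 28.04 = 40.14 m
P_hyd = ρgQH = 792.0·9.81·0.471·40.14 = 146.9 kW
P_shaft = P_hyd/η = 146.9/0.82 = 179.2 kW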